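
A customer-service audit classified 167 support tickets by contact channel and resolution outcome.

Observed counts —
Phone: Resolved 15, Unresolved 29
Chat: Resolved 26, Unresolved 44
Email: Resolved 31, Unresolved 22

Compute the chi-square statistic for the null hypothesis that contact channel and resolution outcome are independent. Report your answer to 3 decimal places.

Row totals: 44, 70, 53. Column totals: 72, 95. Grand total N = 167.
Expected counts (row total × column total / N):
  Phone, Resolved: 44×72/167 = 18.9701
  Phone, Unresolved: 44×95/167 = 25.0299
  Chat, Resolved: 70×72/167 = 30.1796
  Chat, Unresolved: 70×95/167 = 39.8204
  Email, Resolved: 53×72/167 = 22.8503
  Email, Unresolved: 53×95/167 = 30.1497
Contributions (O − E)²/E:
  (15 − 18.9701)²/18.9701 = 0.8309
  (29 − 25.0299)²/25.0299 = 0.6297
  (26 − 30.1796)²/30.1796 = 0.5788
  (44 − 39.8204)²/39.8204 = 0.4387
  (31 − 22.8503)²/22.8503 = 2.9066
  (22 − 30.1497)²/30.1497 = 2.2029
χ² = 0.8309 + 0.6297 + 0.5788 + 0.4387 + 2.9066 + 2.2029 = 7.588

7.588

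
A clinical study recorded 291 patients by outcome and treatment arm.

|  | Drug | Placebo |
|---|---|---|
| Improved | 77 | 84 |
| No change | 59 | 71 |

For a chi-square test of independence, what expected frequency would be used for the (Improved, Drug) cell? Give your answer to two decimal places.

Row total (Improved) = 161; column total (Drug) = 136; grand total N = 291.
Expected count = (row total × column total) / N = 161 × 136 / 291 = 75.24.

75.24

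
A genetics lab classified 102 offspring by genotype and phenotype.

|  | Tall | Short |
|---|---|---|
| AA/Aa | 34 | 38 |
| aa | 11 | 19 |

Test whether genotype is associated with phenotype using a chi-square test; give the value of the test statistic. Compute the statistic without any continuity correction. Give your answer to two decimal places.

0.96

Row totals: 72, 30. Column totals: 45, 57. Grand total N = 102.
Expected counts (row total × column total / N):
  AA/Aa, Tall: 72×45/102 = 31.765
  AA/Aa, Short: 72×57/102 = 40.235
  aa, Tall: 30×45/102 = 13.235
  aa, Short: 30×57/102 = 16.765
Contributions (O − E)²/E:
  (34 − 31.765)²/31.765 = 0.1573
  (38 − 40.235)²/40.235 = 0.1242
  (11 − 13.235)²/13.235 = 0.3774
  (19 − 16.765)²/16.765 = 0.2980
χ² = 0.1573 + 0.1242 + 0.3774 + 0.2980 = 0.96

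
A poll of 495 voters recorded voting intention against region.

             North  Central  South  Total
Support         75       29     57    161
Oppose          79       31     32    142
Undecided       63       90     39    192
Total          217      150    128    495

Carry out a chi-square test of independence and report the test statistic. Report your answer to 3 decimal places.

Grand total N = 495.
Expected counts (row total × column total / N):
  Support, North: 161×217/495 = 70.5798
  Support, Central: 161×150/495 = 48.7879
  Support, South: 161×128/495 = 41.6323
  Oppose, North: 142×217/495 = 62.2505
  Oppose, Central: 142×150/495 = 43.0303
  Oppose, South: 142×128/495 = 36.7192
  Undecided, North: 192×217/495 = 84.1697
  Undecided, Central: 192×150/495 = 58.1818
  Undecided, South: 192×128/495 = 49.6485
Contributions (O − E)²/E:
  (75 − 70.5798)²/70.5798 = 0.2768
  (29 − 48.7879)²/48.7879 = 8.0258
  (57 − 41.6323)²/41.6323 = 5.6727
  (79 − 62.2505)²/62.2505 = 4.5067
  (31 − 43.0303)²/43.0303 = 3.3634
  (32 − 36.7192)²/36.7192 = 0.6065
  (63 − 84.1697)²/84.1697 = 5.3244
  (90 − 58.1818)²/58.1818 = 17.4006
  (39 − 49.6485)²/49.6485 = 2.2839
χ² = 0.2768 + 8.0258 + 5.6727 + 4.5067 + 3.3634 + 0.6065 + 5.3244 + 17.4006 + 2.2839 = 47.461

47.461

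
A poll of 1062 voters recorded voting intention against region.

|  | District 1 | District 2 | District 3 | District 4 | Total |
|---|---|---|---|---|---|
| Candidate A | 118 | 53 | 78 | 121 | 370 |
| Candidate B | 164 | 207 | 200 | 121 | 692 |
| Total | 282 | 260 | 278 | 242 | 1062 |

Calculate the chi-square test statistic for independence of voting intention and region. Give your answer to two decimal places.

60.16

Grand total N = 1062.
Expected counts (row total × column total / N):
  Candidate A, District 1: 370×282/1062 = 98.249
  Candidate A, District 2: 370×260/1062 = 90.584
  Candidate A, District 3: 370×278/1062 = 96.855
  Candidate A, District 4: 370×242/1062 = 84.313
  Candidate B, District 1: 692×282/1062 = 183.751
  Candidate B, District 2: 692×260/1062 = 169.416
  Candidate B, District 3: 692×278/1062 = 181.145
  Candidate B, District 4: 692×242/1062 = 157.687
Contributions (O − E)²/E:
  (118 − 98.249)²/98.249 = 3.9705
  (53 − 90.584)²/90.584 = 15.5939
  (78 − 96.855)²/96.855 = 3.6705
  (121 − 84.313)²/84.313 = 15.9636
  (164 − 183.751)²/183.751 = 2.1230
  (207 − 169.416)²/169.416 = 8.3378
  (200 − 181.145)²/181.145 = 1.9626
  (121 − 157.687)²/157.687 = 8.5355
χ² = 3.9705 + 15.5939 + 3.6705 + 15.9636 + 2.1230 + 8.3378 + 1.9626 + 8.5355 = 60.16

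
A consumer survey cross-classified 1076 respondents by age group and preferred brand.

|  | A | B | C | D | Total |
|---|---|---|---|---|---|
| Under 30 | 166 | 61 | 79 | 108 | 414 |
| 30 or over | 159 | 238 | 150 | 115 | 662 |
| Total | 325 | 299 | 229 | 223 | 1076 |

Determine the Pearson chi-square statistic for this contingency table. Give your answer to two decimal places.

Grand total N = 1076.
Expected counts (row total × column total / N):
  Under 30, A: 414×325/1076 = 125.046
  Under 30, B: 414×299/1076 = 115.043
  Under 30, C: 414×229/1076 = 88.110
  Under 30, D: 414×223/1076 = 85.801
  30 or over, A: 662×325/1076 = 199.954
  30 or over, B: 662×299/1076 = 183.957
  30 or over, C: 662×229/1076 = 140.890
  30 or over, D: 662×223/1076 = 137.199
Contributions (O − E)²/E:
  (166 − 125.046)²/125.046 = 13.4129
  (61 − 115.043)²/115.043 = 25.3874
  (79 − 88.110)²/88.110 = 0.9419
  (108 − 85.801)²/85.801 = 5.7435
  (159 − 199.954)²/199.954 = 8.3881
  (238 − 183.957)²/183.957 = 15.8768
  (150 − 140.890)²/140.890 = 0.5891
  (115 − 137.199)²/137.199 = 3.5918
χ² = 13.4129 + 25.3874 + 0.9419 + 5.7435 + 8.3881 + 15.8768 + 0.5891 + 3.5918 = 73.93

73.93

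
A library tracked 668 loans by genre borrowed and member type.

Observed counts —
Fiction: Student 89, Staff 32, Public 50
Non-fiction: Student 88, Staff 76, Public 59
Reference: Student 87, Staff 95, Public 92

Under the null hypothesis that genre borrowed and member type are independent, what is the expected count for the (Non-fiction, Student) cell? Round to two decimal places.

88.13

Row total (Non-fiction) = 223; column total (Student) = 264; grand total N = 668.
Expected count = (row total × column total) / N = 223 × 264 / 668 = 88.13.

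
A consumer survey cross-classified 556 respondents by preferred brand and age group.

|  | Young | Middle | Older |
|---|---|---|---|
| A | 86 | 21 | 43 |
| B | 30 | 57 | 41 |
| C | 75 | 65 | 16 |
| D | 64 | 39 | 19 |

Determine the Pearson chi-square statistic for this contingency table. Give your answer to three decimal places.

66.458

Row totals: 150, 128, 156, 122. Column totals: 255, 182, 119. Grand total N = 556.
Expected counts (row total × column total / N):
  A, Young: 150×255/556 = 68.7950
  A, Middle: 150×182/556 = 49.1007
  A, Older: 150×119/556 = 32.1043
  B, Young: 128×255/556 = 58.7050
  B, Middle: 128×182/556 = 41.8993
  B, Older: 128×119/556 = 27.3957
  C, Young: 156×255/556 = 71.5468
  C, Middle: 156×182/556 = 51.0647
  C, Older: 156×119/556 = 33.3885
  D, Young: 122×255/556 = 55.9532
  D, Middle: 122×182/556 = 39.9353
  D, Older: 122×119/556 = 26.1115
Contributions (O − E)²/E:
  (86 − 68.7950)²/68.7950 = 4.3028
  (21 − 49.1007)²/49.1007 = 16.0822
  (43 − 32.1043)²/32.1043 = 3.6978
  (30 − 58.7050)²/58.7050 = 14.0359
  (57 − 41.8993)²/41.8993 = 5.4424
  (41 − 27.3957)²/27.3957 = 6.7557
  (75 − 71.5468)²/71.5468 = 0.1667
  (65 − 51.0647)²/51.0647 = 3.8029
  (16 − 33.3885)²/33.3885 = 9.0558
  (64 − 55.9532)²/55.9532 = 1.1572
  (39 − 39.9353)²/39.9353 = 0.0219
  (19 − 26.1115)²/26.1115 = 1.9368
χ² = 4.3028 + 16.0822 + 3.6978 + 14.0359 + 5.4424 + 6.7557 + 0.1667 + 3.8029 + 9.0558 + 1.1572 + 0.0219 + 1.9368 = 66.458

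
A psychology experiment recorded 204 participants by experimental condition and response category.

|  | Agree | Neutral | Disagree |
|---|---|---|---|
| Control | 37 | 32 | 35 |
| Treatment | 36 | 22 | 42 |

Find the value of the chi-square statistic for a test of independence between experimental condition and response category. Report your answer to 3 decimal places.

Row totals: 104, 100. Column totals: 73, 54, 77. Grand total N = 204.
Expected counts (row total × column total / N):
  Control, Agree: 104×73/204 = 37.2157
  Control, Neutral: 104×54/204 = 27.5294
  Control, Disagree: 104×77/204 = 39.2549
  Treatment, Agree: 100×73/204 = 35.7843
  Treatment, Neutral: 100×54/204 = 26.4706
  Treatment, Disagree: 100×77/204 = 37.7451
Contributions (O − E)²/E:
  (37 − 37.2157)²/37.2157 = 0.0013
  (32 − 27.5294)²/27.5294 = 0.7260
  (35 − 39.2549)²/39.2549 = 0.4612
  (36 − 35.7843)²/35.7843 = 0.0013
  (22 − 26.4706)²/26.4706 = 0.7550
  (42 − 37.7451)²/37.7451 = 0.4796
χ² = 0.0013 + 0.7260 + 0.4612 + 0.0013 + 0.7550 + 0.4796 = 2.424

2.424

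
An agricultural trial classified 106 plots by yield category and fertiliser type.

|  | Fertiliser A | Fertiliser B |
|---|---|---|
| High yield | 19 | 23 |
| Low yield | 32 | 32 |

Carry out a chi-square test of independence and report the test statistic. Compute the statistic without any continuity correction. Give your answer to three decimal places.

Row totals: 42, 64. Column totals: 51, 55. Grand total N = 106.
Expected counts (row total × column total / N):
  High yield, Fertiliser A: 42×51/106 = 20.2075
  High yield, Fertiliser B: 42×55/106 = 21.7925
  Low yield, Fertiliser A: 64×51/106 = 30.7925
  Low yield, Fertiliser B: 64×55/106 = 33.2075
Contributions (O − E)²/E:
  (19 − 20.2075)²/20.2075 = 0.0722
  (23 − 21.7925)²/21.7925 = 0.0669
  (32 − 30.7925)²/30.7925 = 0.0474
  (32 − 33.2075)²/33.2075 = 0.0439
χ² = 0.0722 + 0.0669 + 0.0474 + 0.0439 = 0.230

0.230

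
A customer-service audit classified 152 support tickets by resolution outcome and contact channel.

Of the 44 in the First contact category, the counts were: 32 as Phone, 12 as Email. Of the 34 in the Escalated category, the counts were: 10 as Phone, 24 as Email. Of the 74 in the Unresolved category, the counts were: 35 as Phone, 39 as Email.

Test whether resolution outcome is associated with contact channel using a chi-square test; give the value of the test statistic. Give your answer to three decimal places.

15.048

Row totals: 44, 34, 74. Column totals: 77, 75. Grand total N = 152.
Expected counts (row total × column total / N):
  First contact, Phone: 44×77/152 = 22.2895
  First contact, Email: 44×75/152 = 21.7105
  Escalated, Phone: 34×77/152 = 17.2237
  Escalated, Email: 34×75/152 = 16.7763
  Unresolved, Phone: 74×77/152 = 37.4868
  Unresolved, Email: 74×75/152 = 36.5132
Contributions (O − E)²/E:
  (32 − 22.2895)²/22.2895 = 4.2304
  (12 − 21.7105)²/21.7105 = 4.3432
  (10 − 17.2237)²/17.2237 = 3.0297
  (24 − 16.7763)²/16.7763 = 3.1104
  (35 − 37.4868)²/37.4868 = 0.1650
  (39 − 36.5132)²/36.5132 = 0.1694
χ² = 4.2304 + 4.3432 + 3.0297 + 3.1104 + 0.1650 + 0.1694 = 15.048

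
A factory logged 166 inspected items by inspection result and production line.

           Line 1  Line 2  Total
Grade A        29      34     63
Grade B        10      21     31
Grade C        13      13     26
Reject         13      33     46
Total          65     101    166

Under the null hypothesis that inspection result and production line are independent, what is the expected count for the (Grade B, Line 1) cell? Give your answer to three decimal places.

Row total (Grade B) = 31; column total (Line 1) = 65; grand total N = 166.
Expected count = (row total × column total) / N = 31 × 65 / 166 = 12.139.

12.139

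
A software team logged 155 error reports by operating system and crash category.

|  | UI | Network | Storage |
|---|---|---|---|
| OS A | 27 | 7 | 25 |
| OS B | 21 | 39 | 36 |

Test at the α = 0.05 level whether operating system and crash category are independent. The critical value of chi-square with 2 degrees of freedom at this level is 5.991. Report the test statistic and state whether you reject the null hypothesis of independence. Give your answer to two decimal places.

Row totals: 59, 96. Column totals: 48, 46, 61. Grand total N = 155.
Expected counts (row total × column total / N):
  OS A, UI: 59×48/155 = 18.271
  OS A, Network: 59×46/155 = 17.510
  OS A, Storage: 59×61/155 = 23.219
  OS B, UI: 96×48/155 = 29.729
  OS B, Network: 96×46/155 = 28.490
  OS B, Storage: 96×61/155 = 37.781
Contributions (O − E)²/E:
  (27 − 18.271)²/18.271 = 4.1703
  (7 − 17.510)²/17.510 = 6.3084
  (25 − 23.219)²/23.219 = 0.1366
  (21 − 29.729)²/29.729 = 2.5630
  (39 − 28.490)²/28.490 = 3.8772
  (36 − 37.781)²/37.781 = 0.0840
χ² = 4.1703 + 6.3084 + 0.1366 + 2.5630 + 3.8772 + 0.0840 = 17.14
df = (2−1)(3−1) = 2. Since 17.14 > 5.991, reject the null hypothesis of independence at α = 0.05.

17.14; reject H₀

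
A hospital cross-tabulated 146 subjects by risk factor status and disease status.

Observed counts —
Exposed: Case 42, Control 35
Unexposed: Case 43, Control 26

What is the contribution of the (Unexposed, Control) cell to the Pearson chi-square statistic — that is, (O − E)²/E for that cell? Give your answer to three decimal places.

Row total (Unexposed) = 69; column total (Control) = 61; N = 146.
Expected count E = 69 × 61 / 146 = 28.828767.
Contribution = (O − E)²/E = (26 − 28.828767)² / 28.828767 = 0.278.

0.278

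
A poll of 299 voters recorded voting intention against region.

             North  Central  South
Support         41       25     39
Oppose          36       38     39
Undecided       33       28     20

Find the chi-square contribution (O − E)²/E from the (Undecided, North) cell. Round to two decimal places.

Row total (Undecided) = 81; column total (North) = 110; N = 299.
Expected count E = 81 × 110 / 299 = 29.799.
Contribution = (O − E)²/E = (33 − 29.799)² / 29.799 = 0.34.

0.34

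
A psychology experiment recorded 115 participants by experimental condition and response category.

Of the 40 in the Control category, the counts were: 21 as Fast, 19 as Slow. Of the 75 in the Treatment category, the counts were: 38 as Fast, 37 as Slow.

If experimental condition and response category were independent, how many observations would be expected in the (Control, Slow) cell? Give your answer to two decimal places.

Row total (Control) = 40; column total (Slow) = 56; grand total N = 115.
Expected count = (row total × column total) / N = 40 × 56 / 115 = 19.48.

19.48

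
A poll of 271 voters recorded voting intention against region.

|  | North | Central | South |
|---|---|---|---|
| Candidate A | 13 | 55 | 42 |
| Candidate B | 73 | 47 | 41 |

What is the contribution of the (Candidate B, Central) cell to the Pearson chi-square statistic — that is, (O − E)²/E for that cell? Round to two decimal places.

3.05

Row total (Candidate B) = 161; column total (Central) = 102; N = 271.
Expected count E = 161 × 102 / 271 = 60.598.
Contribution = (O − E)²/E = (47 − 60.598)² / 60.598 = 3.05.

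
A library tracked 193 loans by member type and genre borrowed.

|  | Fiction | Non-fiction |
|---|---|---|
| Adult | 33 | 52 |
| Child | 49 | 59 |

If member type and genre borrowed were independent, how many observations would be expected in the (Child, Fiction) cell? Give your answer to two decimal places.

45.89

Row total (Child) = 108; column total (Fiction) = 82; grand total N = 193.
Expected count = (row total × column total) / N = 108 × 82 / 193 = 45.89.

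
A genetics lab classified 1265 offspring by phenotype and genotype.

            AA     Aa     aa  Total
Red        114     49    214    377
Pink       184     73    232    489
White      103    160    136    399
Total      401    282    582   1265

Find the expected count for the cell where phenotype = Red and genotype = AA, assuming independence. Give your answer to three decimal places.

Row total (Red) = 377; column total (AA) = 401; grand total N = 1265.
Expected count = (row total × column total) / N = 377 × 401 / 1265 = 119.508.

119.508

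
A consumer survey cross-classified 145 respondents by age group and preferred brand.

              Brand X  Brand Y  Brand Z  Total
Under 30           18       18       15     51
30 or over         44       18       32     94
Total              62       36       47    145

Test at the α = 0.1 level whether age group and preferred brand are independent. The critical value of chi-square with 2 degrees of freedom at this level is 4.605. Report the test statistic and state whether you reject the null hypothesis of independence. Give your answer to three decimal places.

4.715; reject H₀

Grand total N = 145.
Expected counts (row total × column total / N):
  Under 30, Brand X: 51×62/145 = 21.8069
  Under 30, Brand Y: 51×36/145 = 12.6621
  Under 30, Brand Z: 51×47/145 = 16.5310
  30 or over, Brand X: 94×62/145 = 40.1931
  30 or over, Brand Y: 94×36/145 = 23.3379
  30 or over, Brand Z: 94×47/145 = 30.4690
Contributions (O − E)²/E:
  (18 − 21.8069)²/21.8069 = 0.6646
  (18 − 12.6621)²/12.6621 = 2.2503
  (15 − 16.5310)²/16.5310 = 0.1418
  (44 − 40.1931)²/40.1931 = 0.3606
  (18 − 23.3379)²/23.3379 = 1.2209
  (32 − 30.4690)²/30.4690 = 0.0769
χ² = 0.6646 + 2.2503 + 0.1418 + 0.3606 + 1.2209 + 0.0769 = 4.715
df = (2−1)(3−1) = 2. Since 4.715 > 4.605, reject the null hypothesis of independence at α = 0.1.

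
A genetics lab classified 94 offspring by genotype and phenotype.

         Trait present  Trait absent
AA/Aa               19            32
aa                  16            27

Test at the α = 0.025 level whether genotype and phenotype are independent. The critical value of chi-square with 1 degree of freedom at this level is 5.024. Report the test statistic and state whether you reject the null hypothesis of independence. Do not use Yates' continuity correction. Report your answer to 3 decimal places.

0.000; fail to reject H₀

Row totals: 51, 43. Column totals: 35, 59. Grand total N = 94.
Expected counts (row total × column total / N):
  AA/Aa, Trait present: 51×35/94 = 18.9894
  AA/Aa, Trait absent: 51×59/94 = 32.0106
  aa, Trait present: 43×35/94 = 16.0106
  aa, Trait absent: 43×59/94 = 26.9894
Contributions (O − E)²/E:
  (19 − 18.9894)²/18.9894 = 0.0000
  (32 − 32.0106)²/32.0106 = 0.0000
  (16 − 16.0106)²/16.0106 = 0.0000
  (27 − 26.9894)²/26.9894 = 0.0000
χ² = 0.0000 + 0.0000 + 0.0000 + 0.0000 = 0.000
df = (2−1)(2−1) = 1. Since 0.000 < 5.024, fail to reject the null hypothesis of independence at α = 0.025.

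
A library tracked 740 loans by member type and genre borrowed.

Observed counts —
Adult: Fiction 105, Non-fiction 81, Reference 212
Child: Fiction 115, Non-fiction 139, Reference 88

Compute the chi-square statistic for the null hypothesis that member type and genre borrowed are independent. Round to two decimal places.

63.12

Row totals: 398, 342. Column totals: 220, 220, 300. Grand total N = 740.
Expected counts (row total × column total / N):
  Adult, Fiction: 398×220/740 = 118.324
  Adult, Non-fiction: 398×220/740 = 118.324
  Adult, Reference: 398×300/740 = 161.351
  Child, Fiction: 342×220/740 = 101.676
  Child, Non-fiction: 342×220/740 = 101.676
  Child, Reference: 342×300/740 = 138.649
Contributions (O − E)²/E:
  (105 − 118.324)²/118.324 = 1.5004
  (81 − 118.324)²/118.324 = 11.7734
  (212 − 161.351)²/161.351 = 15.8990
  (115 − 101.676)²/101.676 = 1.7460
  (139 − 101.676)²/101.676 = 13.7012
  (88 − 138.649)²/138.649 = 18.5023
χ² = 1.5004 + 11.7734 + 15.8990 + 1.7460 + 13.7012 + 18.5023 = 63.12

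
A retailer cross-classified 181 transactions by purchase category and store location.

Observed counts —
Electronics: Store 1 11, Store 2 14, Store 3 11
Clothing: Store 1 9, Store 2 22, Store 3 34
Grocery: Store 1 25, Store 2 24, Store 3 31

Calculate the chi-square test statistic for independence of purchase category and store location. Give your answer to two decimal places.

Row totals: 36, 65, 80. Column totals: 45, 60, 76. Grand total N = 181.
Expected counts (row total × column total / N):
  Electronics, Store 1: 36×45/181 = 8.950
  Electronics, Store 2: 36×60/181 = 11.934
  Electronics, Store 3: 36×76/181 = 15.116
  Clothing, Store 1: 65×45/181 = 16.160
  Clothing, Store 2: 65×60/181 = 21.547
  Clothing, Store 3: 65×76/181 = 27.293
  Grocery, Store 1: 80×45/181 = 19.890
  Grocery, Store 2: 80×60/181 = 26.519
  Grocery, Store 3: 80×76/181 = 33.591
Contributions (O − E)²/E:
  (11 − 8.950)²/8.950 = 0.4696
  (14 − 11.934)²/11.934 = 0.3577
  (11 − 15.116)²/15.116 = 1.1208
  (9 − 16.160)²/16.160 = 3.1724
  (22 − 21.547)²/21.547 = 0.0095
  (34 − 27.293)²/27.293 = 1.6482
  (25 − 19.890)²/19.890 = 1.3128
  (24 − 26.519)²/26.519 = 0.2393
  (31 − 33.591)²/33.591 = 0.1999
χ² = 0.4696 + 0.3577 + 1.1208 + 3.1724 + 0.0095 + 1.6482 + 1.3128 + 0.2393 + 0.1999 = 8.53

8.53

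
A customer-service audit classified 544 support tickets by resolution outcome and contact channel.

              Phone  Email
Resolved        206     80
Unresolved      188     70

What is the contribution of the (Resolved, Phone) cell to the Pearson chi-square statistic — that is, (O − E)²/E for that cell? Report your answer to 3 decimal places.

Row total (Resolved) = 286; column total (Phone) = 394; N = 544.
Expected count E = 286 × 394 / 544 = 207.1397.
Contribution = (O − E)²/E = (206 − 207.1397)² / 207.1397 = 0.006.

0.006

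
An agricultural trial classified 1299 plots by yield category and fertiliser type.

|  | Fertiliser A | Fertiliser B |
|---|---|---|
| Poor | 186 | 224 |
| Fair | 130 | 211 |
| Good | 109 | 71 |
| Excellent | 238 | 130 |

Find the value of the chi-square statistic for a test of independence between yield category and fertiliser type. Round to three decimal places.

61.946

Row totals: 410, 341, 180, 368. Column totals: 663, 636. Grand total N = 1299.
Expected counts (row total × column total / N):
  Poor, Fertiliser A: 410×663/1299 = 209.2610
  Poor, Fertiliser B: 410×636/1299 = 200.7390
  Fair, Fertiliser A: 341×663/1299 = 174.0439
  Fair, Fertiliser B: 341×636/1299 = 166.9561
  Good, Fertiliser A: 180×663/1299 = 91.8707
  Good, Fertiliser B: 180×636/1299 = 88.1293
  Excellent, Fertiliser A: 368×663/1299 = 187.8245
  Excellent, Fertiliser B: 368×636/1299 = 180.1755
Contributions (O − E)²/E:
  (186 − 209.2610)²/209.2610 = 2.5856
  (224 − 200.7390)²/200.7390 = 2.6954
  (130 − 174.0439)²/174.0439 = 11.1458
  (211 − 166.9561)²/166.9561 = 11.6190
  (109 − 91.8707)²/91.8707 = 3.1938
  (71 − 88.1293)²/88.1293 = 3.3293
  (238 − 187.8245)²/187.8245 = 13.4039
  (130 − 180.1755)²/180.1755 = 13.9729
χ² = 2.5856 + 2.6954 + 11.1458 + 11.6190 + 3.1938 + 3.3293 + 13.4039 + 13.9729 = 61.946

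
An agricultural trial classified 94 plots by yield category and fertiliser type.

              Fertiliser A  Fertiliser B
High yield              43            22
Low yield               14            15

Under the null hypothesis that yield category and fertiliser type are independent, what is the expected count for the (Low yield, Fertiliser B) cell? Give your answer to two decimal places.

Row total (Low yield) = 29; column total (Fertiliser B) = 37; grand total N = 94.
Expected count = (row total × column total) / N = 29 × 37 / 94 = 11.41.

11.41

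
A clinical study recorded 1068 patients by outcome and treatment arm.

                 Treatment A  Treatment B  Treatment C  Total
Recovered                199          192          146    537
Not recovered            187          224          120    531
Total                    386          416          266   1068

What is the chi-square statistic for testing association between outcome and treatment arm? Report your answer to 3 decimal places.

5.342

Grand total N = 1068.
Expected counts (row total × column total / N):
  Recovered, Treatment A: 537×386/1068 = 194.08427
  Recovered, Treatment B: 537×416/1068 = 209.16854
  Recovered, Treatment C: 537×266/1068 = 133.74719
  Not recovered, Treatment A: 531×386/1068 = 191.91573
  Not recovered, Treatment B: 531×416/1068 = 206.83146
  Not recovered, Treatment C: 531×266/1068 = 132.25281
Contributions (O − E)²/E:
  (199 − 194.08427)²/194.08427 = 0.1245
  (192 − 209.16854)²/209.16854 = 1.4092
  (146 − 133.74719)²/133.74719 = 1.1225
  (187 − 191.91573)²/191.91573 = 0.1259
  (224 − 206.83146)²/206.83146 = 1.4251
  (120 − 132.25281)²/132.25281 = 1.1352
χ² = 0.1245 + 1.4092 + 1.1225 + 0.1259 + 1.4251 + 1.1352 = 5.342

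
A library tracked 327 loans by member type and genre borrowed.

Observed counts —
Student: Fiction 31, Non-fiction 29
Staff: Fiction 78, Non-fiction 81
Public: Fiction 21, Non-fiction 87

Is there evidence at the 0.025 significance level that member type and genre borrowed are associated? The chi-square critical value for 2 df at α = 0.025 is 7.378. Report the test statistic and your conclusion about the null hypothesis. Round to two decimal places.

Row totals: 60, 159, 108. Column totals: 130, 197. Grand total N = 327.
Expected counts (row total × column total / N):
  Student, Fiction: 60×130/327 = 23.853
  Student, Non-fiction: 60×197/327 = 36.147
  Staff, Fiction: 159×130/327 = 63.211
  Staff, Non-fiction: 159×197/327 = 95.789
  Public, Fiction: 108×130/327 = 42.936
  Public, Non-fiction: 108×197/327 = 65.064
Contributions (O − E)²/E:
  (31 − 23.853)²/23.853 = 2.1414
  (29 − 36.147)²/36.147 = 1.4131
  (78 − 63.211)²/63.211 = 3.4601
  (81 − 95.789)²/95.789 = 2.2833
  (21 − 42.936)²/42.936 = 11.2071
  (87 − 65.064)²/65.064 = 7.3956
χ² = 2.1414 + 1.4131 + 3.4601 + 2.2833 + 11.2071 + 7.3956 = 27.90
df = (3−1)(2−1) = 2. Since 27.90 > 7.378, reject the null hypothesis of independence at α = 0.025.

27.90; reject H₀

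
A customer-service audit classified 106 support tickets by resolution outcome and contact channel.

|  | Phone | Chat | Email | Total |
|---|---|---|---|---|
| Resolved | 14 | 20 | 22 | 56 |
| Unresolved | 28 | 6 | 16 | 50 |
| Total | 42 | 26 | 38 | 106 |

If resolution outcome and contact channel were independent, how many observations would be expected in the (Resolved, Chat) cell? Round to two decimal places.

13.74

Row total (Resolved) = 56; column total (Chat) = 26; grand total N = 106.
Expected count = (row total × column total) / N = 56 × 26 / 106 = 13.74.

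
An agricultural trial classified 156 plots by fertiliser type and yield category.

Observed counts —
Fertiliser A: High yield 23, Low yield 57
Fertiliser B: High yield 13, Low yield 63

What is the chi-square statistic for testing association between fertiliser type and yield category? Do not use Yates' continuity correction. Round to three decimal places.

Row totals: 80, 76. Column totals: 36, 120. Grand total N = 156.
Expected counts (row total × column total / N):
  Fertiliser A, High yield: 80×36/156 = 18.4615
  Fertiliser A, Low yield: 80×120/156 = 61.5385
  Fertiliser B, High yield: 76×36/156 = 17.5385
  Fertiliser B, Low yield: 76×120/156 = 58.4615
Contributions (O − E)²/E:
  (23 − 18.4615)²/18.4615 = 1.1157
  (57 − 61.5385)²/61.5385 = 0.3347
  (13 − 17.5385)²/17.5385 = 1.1744
  (63 − 58.4615)²/58.4615 = 0.3523
χ² = 1.1157 + 0.3347 + 1.1744 + 0.3523 = 2.977

2.977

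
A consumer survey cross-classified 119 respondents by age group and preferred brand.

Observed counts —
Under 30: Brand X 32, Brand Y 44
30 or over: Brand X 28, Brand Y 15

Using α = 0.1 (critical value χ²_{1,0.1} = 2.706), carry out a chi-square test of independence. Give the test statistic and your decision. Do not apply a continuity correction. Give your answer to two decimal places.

5.82; reject H₀

Row totals: 76, 43. Column totals: 60, 59. Grand total N = 119.
Expected counts (row total × column total / N):
  Under 30, Brand X: 76×60/119 = 38.319
  Under 30, Brand Y: 76×59/119 = 37.681
  30 or over, Brand X: 43×60/119 = 21.681
  30 or over, Brand Y: 43×59/119 = 21.319
Contributions (O − E)²/E:
  (32 − 38.319)²/38.319 = 1.0420
  (44 − 37.681)²/37.681 = 1.0597
  (28 − 21.681)²/21.681 = 1.8417
  (15 − 21.319)²/21.319 = 1.8730
χ² = 1.0420 + 1.0597 + 1.8417 + 1.8730 = 5.82
df = (2−1)(2−1) = 1. Since 5.82 > 2.706, reject the null hypothesis of independence at α = 0.1.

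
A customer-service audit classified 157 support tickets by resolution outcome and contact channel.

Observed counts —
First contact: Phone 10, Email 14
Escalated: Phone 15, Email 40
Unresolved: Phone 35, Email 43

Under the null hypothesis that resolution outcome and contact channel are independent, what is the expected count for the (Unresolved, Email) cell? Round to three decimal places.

Row total (Unresolved) = 78; column total (Email) = 97; grand total N = 157.
Expected count = (row total × column total) / N = 78 × 97 / 157 = 48.191.

48.191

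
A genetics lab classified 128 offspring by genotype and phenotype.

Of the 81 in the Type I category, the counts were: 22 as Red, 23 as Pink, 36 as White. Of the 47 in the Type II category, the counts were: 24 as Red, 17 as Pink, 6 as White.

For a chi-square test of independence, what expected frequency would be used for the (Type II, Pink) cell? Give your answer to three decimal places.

14.688

Row total (Type II) = 47; column total (Pink) = 40; grand total N = 128.
Expected count = (row total × column total) / N = 47 × 40 / 128 = 14.688.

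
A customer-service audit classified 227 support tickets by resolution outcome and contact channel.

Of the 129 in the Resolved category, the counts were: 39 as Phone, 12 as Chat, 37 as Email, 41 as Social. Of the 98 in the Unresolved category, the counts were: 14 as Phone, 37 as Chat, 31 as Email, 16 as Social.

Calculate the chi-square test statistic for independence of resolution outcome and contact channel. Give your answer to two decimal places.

32.41

Row totals: 129, 98. Column totals: 53, 49, 68, 57. Grand total N = 227.
Expected counts (row total × column total / N):
  Resolved, Phone: 129×53/227 = 30.119
  Resolved, Chat: 129×49/227 = 27.846
  Resolved, Email: 129×68/227 = 38.643
  Resolved, Social: 129×57/227 = 32.392
  Unresolved, Phone: 98×53/227 = 22.881
  Unresolved, Chat: 98×49/227 = 21.154
  Unresolved, Email: 98×68/227 = 29.357
  Unresolved, Social: 98×57/227 = 24.608
Contributions (O − E)²/E:
  (39 − 30.119)²/30.119 = 2.6187
  (12 − 27.846)²/27.846 = 9.0173
  (37 − 38.643)²/38.643 = 0.0699
  (41 − 32.392)²/32.392 = 2.2875
  (14 − 22.881)²/22.881 = 3.4471
  (37 − 21.154)²/21.154 = 11.8699
  (31 − 29.357)²/29.357 = 0.0920
  (16 − 24.608)²/24.608 = 3.0111
χ² = 2.6187 + 9.0173 + 0.0699 + 2.2875 + 3.4471 + 11.8699 + 0.0920 + 3.0111 = 32.41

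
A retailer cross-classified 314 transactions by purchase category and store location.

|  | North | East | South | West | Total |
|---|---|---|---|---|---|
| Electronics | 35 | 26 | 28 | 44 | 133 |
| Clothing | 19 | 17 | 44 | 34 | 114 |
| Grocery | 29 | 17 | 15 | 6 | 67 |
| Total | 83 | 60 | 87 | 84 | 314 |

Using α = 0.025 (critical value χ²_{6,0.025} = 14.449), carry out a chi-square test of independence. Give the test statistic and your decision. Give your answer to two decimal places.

31.77; reject H₀

Grand total N = 314.
Expected counts (row total × column total / N):
  Electronics, North: 133×83/314 = 35.156
  Electronics, East: 133×60/314 = 25.414
  Electronics, South: 133×87/314 = 36.850
  Electronics, West: 133×84/314 = 35.580
  Clothing, North: 114×83/314 = 30.134
  Clothing, East: 114×60/314 = 21.783
  Clothing, South: 114×87/314 = 31.586
  Clothing, West: 114×84/314 = 30.497
  Grocery, North: 67×83/314 = 17.710
  Grocery, East: 67×60/314 = 12.803
  Grocery, South: 67×87/314 = 18.564
  Grocery, West: 67×84/314 = 17.924
Contributions (O − E)²/E:
  (35 − 35.156)²/35.156 = 0.0007
  (26 − 25.414)²/25.414 = 0.0135
  (28 − 36.850)²/36.850 = 2.1254
  (44 − 35.580)²/35.580 = 1.9926
  (19 − 30.134)²/30.134 = 4.1138
  (17 − 21.783)²/21.783 = 1.0502
  (44 − 31.586)²/31.586 = 4.8790
  (34 − 30.497)²/30.497 = 0.4024
  (29 − 17.710)²/17.710 = 7.1973
  (17 − 12.803)²/12.803 = 1.3758
  (15 − 18.564)²/18.564 = 0.6842
  (6 − 17.924)²/17.924 = 7.9325
χ² = 0.0007 + 0.0135 + 2.1254 + 1.9926 + 4.1138 + 1.0502 + 4.8790 + 0.4024 + 7.1973 + 1.3758 + 0.6842 + 7.9325 = 31.77
df = (3−1)(4−1) = 6. Since 31.77 > 14.449, reject the null hypothesis of independence at α = 0.025.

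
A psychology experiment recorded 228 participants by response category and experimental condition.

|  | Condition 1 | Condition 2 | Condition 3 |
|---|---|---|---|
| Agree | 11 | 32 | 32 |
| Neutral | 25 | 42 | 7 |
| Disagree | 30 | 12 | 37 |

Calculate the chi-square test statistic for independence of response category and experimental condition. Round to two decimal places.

Row totals: 75, 74, 79. Column totals: 66, 86, 76. Grand total N = 228.
Expected counts (row total × column total / N):
  Agree, Condition 1: 75×66/228 = 21.711
  Agree, Condition 2: 75×86/228 = 28.289
  Agree, Condition 3: 75×76/228 = 25.000
  Neutral, Condition 1: 74×66/228 = 21.421
  Neutral, Condition 2: 74×86/228 = 27.912
  Neutral, Condition 3: 74×76/228 = 24.667
  Disagree, Condition 1: 79×66/228 = 22.868
  Disagree, Condition 2: 79×86/228 = 29.798
  Disagree, Condition 3: 79×76/228 = 26.333
Contributions (O − E)²/E:
  (11 − 21.711)²/21.711 = 5.2842
  (32 − 28.289)²/28.289 = 0.4868
  (32 − 25.000)²/25.000 = 1.9600
  (25 − 21.421)²/21.421 = 0.5980
  (42 − 27.912)²/27.912 = 7.1106
  (7 − 24.667)²/24.667 = 12.6535
  (30 − 22.868)²/22.868 = 2.2243
  (12 − 29.798)²/29.798 = 10.6305
  (37 − 26.333)²/26.333 = 4.3210
χ² = 5.2842 + 0.4868 + 1.9600 + 0.5980 + 7.1106 + 12.6535 + 2.2243 + 10.6305 + 4.3210 = 45.27

45.27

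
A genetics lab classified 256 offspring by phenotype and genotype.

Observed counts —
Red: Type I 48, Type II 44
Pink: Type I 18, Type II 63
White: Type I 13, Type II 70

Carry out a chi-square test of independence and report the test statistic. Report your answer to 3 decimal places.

Row totals: 92, 81, 83. Column totals: 79, 177. Grand total N = 256.
Expected counts (row total × column total / N):
  Red, Type I: 92×79/256 = 28.3906
  Red, Type II: 92×177/256 = 63.6094
  Pink, Type I: 81×79/256 = 24.9961
  Pink, Type II: 81×177/256 = 56.0039
  White, Type I: 83×79/256 = 25.6133
  White, Type II: 83×177/256 = 57.3867
Contributions (O − E)²/E:
  (48 − 28.3906)²/28.3906 = 13.5442
  (44 − 63.6094)²/63.6094 = 6.0452
  (18 − 24.9961)²/24.9961 = 1.9581
  (63 − 56.0039)²/56.0039 = 0.8740
  (13 − 25.6133)²/25.6133 = 6.2114
  (70 − 57.3867)²/57.3867 = 2.7723
χ² = 13.5442 + 6.0452 + 1.9581 + 0.8740 + 6.2114 + 2.7723 = 31.405

31.405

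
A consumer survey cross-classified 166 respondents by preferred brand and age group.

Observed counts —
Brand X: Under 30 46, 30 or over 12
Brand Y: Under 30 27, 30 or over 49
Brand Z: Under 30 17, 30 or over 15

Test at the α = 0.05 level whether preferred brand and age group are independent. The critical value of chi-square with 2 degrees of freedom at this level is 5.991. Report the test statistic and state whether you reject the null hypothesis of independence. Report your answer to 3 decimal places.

25.425; reject H₀

Row totals: 58, 76, 32. Column totals: 90, 76. Grand total N = 166.
Expected counts (row total × column total / N):
  Brand X, Under 30: 58×90/166 = 31.4458
  Brand X, 30 or over: 58×76/166 = 26.5542
  Brand Y, Under 30: 76×90/166 = 41.2048
  Brand Y, 30 or over: 76×76/166 = 34.7952
  Brand Z, Under 30: 32×90/166 = 17.3494
  Brand Z, 30 or over: 32×76/166 = 14.6506
Contributions (O − E)²/E:
  (46 − 31.4458)²/31.4458 = 6.7362
  (12 − 26.5542)²/26.5542 = 7.9771
  (27 − 41.2048)²/41.2048 = 4.8969
  (49 − 34.7952)²/34.7952 = 5.7990
  (17 − 17.3494)²/17.3494 = 0.0070
  (15 − 14.6506)²/14.6506 = 0.0083
χ² = 6.7362 + 7.9771 + 4.8969 + 5.7990 + 0.0070 + 0.0083 = 25.425
df = (3−1)(2−1) = 2. Since 25.425 > 5.991, reject the null hypothesis of independence at α = 0.05.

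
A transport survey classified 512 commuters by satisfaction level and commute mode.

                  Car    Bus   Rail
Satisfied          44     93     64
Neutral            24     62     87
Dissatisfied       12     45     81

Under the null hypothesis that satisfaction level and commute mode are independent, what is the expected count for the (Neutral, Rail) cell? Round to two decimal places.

Row total (Neutral) = 173; column total (Rail) = 232; grand total N = 512.
Expected count = (row total × column total) / N = 173 × 232 / 512 = 78.39.

78.39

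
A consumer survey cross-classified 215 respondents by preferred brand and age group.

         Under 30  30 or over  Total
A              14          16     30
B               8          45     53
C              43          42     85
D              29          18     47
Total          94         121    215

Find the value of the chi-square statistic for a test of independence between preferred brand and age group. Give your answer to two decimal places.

Grand total N = 215.
Expected counts (row total × column total / N):
  A, Under 30: 30×94/215 = 13.116
  A, 30 or over: 30×121/215 = 16.884
  B, Under 30: 53×94/215 = 23.172
  B, 30 or over: 53×121/215 = 29.828
  C, Under 30: 85×94/215 = 37.163
  C, 30 or over: 85×121/215 = 47.837
  D, Under 30: 47×94/215 = 20.549
  D, 30 or over: 47×121/215 = 26.451
Contributions (O − E)²/E:
  (14 − 13.116)²/13.116 = 0.0596
  (16 − 16.884)²/16.884 = 0.0463
  (8 − 23.172)²/23.172 = 9.9340
  (45 − 29.828)²/29.828 = 7.7172
  (43 − 37.163)²/37.163 = 0.9168
  (42 − 47.837)²/47.837 = 0.7122
  (29 − 20.549)²/20.549 = 3.4756
  (18 − 26.451)²/26.451 = 2.7001
χ² = 0.0596 + 0.0463 + 9.9340 + 7.7172 + 0.9168 + 0.7122 + 3.4756 + 2.7001 = 25.56

25.56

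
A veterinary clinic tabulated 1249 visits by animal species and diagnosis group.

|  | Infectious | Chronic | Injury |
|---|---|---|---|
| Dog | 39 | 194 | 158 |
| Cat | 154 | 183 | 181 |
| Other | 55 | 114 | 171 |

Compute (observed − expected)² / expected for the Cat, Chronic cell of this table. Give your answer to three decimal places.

2.091

Row total (Cat) = 518; column total (Chronic) = 491; N = 1249.
Expected count E = 518 × 491 / 1249 = 203.6333.
Contribution = (O − E)²/E = (183 − 203.6333)² / 203.6333 = 2.091.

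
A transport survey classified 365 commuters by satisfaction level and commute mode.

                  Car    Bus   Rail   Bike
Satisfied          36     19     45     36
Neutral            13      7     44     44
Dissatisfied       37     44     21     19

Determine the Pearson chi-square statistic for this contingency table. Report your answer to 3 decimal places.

62.946

Row totals: 136, 108, 121. Column totals: 86, 70, 110, 99. Grand total N = 365.
Expected counts (row total × column total / N):
  Satisfied, Car: 136×86/365 = 32.0438
  Satisfied, Bus: 136×70/365 = 26.0822
  Satisfied, Rail: 136×110/365 = 40.9863
  Satisfied, Bike: 136×99/365 = 36.8877
  Neutral, Car: 108×86/365 = 25.4466
  Neutral, Bus: 108×70/365 = 20.7123
  Neutral, Rail: 108×110/365 = 32.5479
  Neutral, Bike: 108×99/365 = 29.2932
  Dissatisfied, Car: 121×86/365 = 28.5096
  Dissatisfied, Bus: 121×70/365 = 23.2055
  Dissatisfied, Rail: 121×110/365 = 36.4658
  Dissatisfied, Bike: 121×99/365 = 32.8192
Contributions (O − E)²/E:
  (36 − 32.0438)²/32.0438 = 0.4884
  (19 − 26.0822)²/26.0822 = 1.9231
  (45 − 40.9863)²/40.9863 = 0.3931
  (36 − 36.8877)²/36.8877 = 0.0214
  (13 − 25.4466)²/25.4466 = 6.0880
  (7 − 20.7123)²/20.7123 = 9.0780
  (44 − 32.5479)²/32.5479 = 4.0295
  (44 − 29.2932)²/29.2932 = 7.3836
  (37 − 28.5096)²/28.5096 = 2.5285
  (44 − 23.2055)²/23.2055 = 18.6340
  (21 − 36.4658)²/36.4658 = 6.5593
  (19 − 32.8192)²/32.8192 = 5.8189
χ² = 0.4884 + 1.9231 + 0.3931 + 0.0214 + 6.0880 + 9.0780 + 4.0295 + 7.3836 + 2.5285 + 18.6340 + 6.5593 + 5.8189 = 62.946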